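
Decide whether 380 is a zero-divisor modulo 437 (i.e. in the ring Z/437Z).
gcd(380, 437) = 19 > 1, so 380 is not a unit in Z/437Z. In Z/nZ every nonzero non-unit is a zero-divisor: explicitly, take b = 437/gcd = 23 ≠ 0 (mod 437); then 380·23 = 8740 = 20·437, i.e. 380·23 ≡ 0 (mod 437). So 380 is a zero-divisor.

Final answer: YES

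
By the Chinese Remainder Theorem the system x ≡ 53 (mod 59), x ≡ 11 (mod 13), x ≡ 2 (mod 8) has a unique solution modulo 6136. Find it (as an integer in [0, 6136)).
The moduli 59, 13, 8 are pairwise coprime, so by the CRT there is a unique solution mod 59·13·8 = 6136.
Solve by successive substitution. Start with x ≡ 53 (mod 59).
  Combine with x ≡ 11 (mod 13): write x = 53 + 59·t and require 53 + 59·t ≡ 11 (mod 13), i.e. 59·t ≡ 11 − 53 ≡ 10 (mod 13). Since 59^(−1) ≡ 2 (mod 13) (59 ≡ 7 (mod 13)), t ≡ 2·10 ≡ 7 (mod 13). So x ≡ 53 + 59·7 = 466 (mod 767).
  Combine with x ≡ 2 (mod 8): write x = 466 + 767·t and require 466 + 767·t ≡ 2 (mod 8), i.e. 767·t ≡ 2 − 466 ≡ 0 (mod 8). Since 767^(−1) ≡ 7 (mod 8) (767 ≡ 7 (mod 8)), t ≡ 7·0 ≡ 0 (mod 8). So x ≡ 466 + 767·0 = 466 (mod 6136).
Unique solution in [0, 6136): x = 466.

Final answer: x ≡ 466 (mod 6136); the representative in [0, 6136) is 466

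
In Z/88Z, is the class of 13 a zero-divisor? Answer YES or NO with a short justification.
gcd(13, 88) = 1, so 13 is a unit in Z/88Z (it has a multiplicative inverse). A unit cannot be a zero-divisor: if 13·b ≡ 0 then multiplying both sides by 13^(−1) gives b ≡ 0. So 13 is not a zero-divisor.

Final answer: NO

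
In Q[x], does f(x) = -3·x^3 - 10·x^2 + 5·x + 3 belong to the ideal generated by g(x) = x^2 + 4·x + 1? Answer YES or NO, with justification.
In Q[x] the ideal (g) consists of all multiples of g, so f ∈ (g) iff g | f, i.e. iff the remainder of f on division by g is 0. Divide f by g (g is monic, so eliminate the leading term of the running remainder at each step):
  leading term -3·x^3: subtract (-3·x)·g(x) = -3·x^3 - 12·x^2 - 3·x, leaving 2·x^2 + 8·x + 3
  leading term 2·x^2: subtract (2)·g(x) = 2·x^2 + 8·x + 2, leaving 1
The remainder r(x) = 1 ≠ 0 (and deg r < deg g), so g ∤ f, i.e. f ∉ (g).

Final answer: NO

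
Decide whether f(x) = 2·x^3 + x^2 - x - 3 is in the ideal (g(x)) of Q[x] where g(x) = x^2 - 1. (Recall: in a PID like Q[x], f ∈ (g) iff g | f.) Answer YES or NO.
NO

In Q[x] the ideal (g) consists of all multiples of g, so f ∈ (g) iff g | f, i.e. iff the remainder of f on division by g is 0. Divide f by g (g is monic, so eliminate the leading term of the running remainder at each step):
  leading term 2·x^3: subtract (2·x)·g(x) = 2·x^3 - 2·x, leaving x^2 + x - 3
  leading term x^2: subtract (1)·g(x) = x^2 - 1, leaving x - 2
The remainder r(x) = x - 2 ≠ 0 (and deg r < deg g), so g ∤ f, i.e. f ∉ (g).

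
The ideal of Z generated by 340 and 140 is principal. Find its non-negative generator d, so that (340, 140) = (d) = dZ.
In the PID Z, (a, b) is generated by gcd(a, b). Compute gcd(340, 140) with the extended Euclidean algorithm, tracking rows (r, s, t) with s·340 + t·140 = r:
  row A: (340, 1, 0)   [1·340 + 0·140 = 340]
  row B: (140, 0, 1)   [0·340 + 1·140 = 140]
  340 = 2·140 + 60   → row C = row A − 2·row B = (60, 1, −2)   [check: 1·340 − 2·140 = 60]
  140 = 2·60 + 20   → row D = row B − 2·row C = (20, −2, 5)   [check: −2·340 + 5·140 = 20]
  60 = 3·20 + 0   → remainder 0, stop. gcd = 20 (last nonzero row D).
So gcd(340, 140) = 20, with Bézout identity −2·340 + 5·140 = 20. Containment (⊇): the Bézout identity exhibits 20 as an element of (340, 140), giving (20) ⊆ (340, 140). Containment (⊆): since 20 | 340 and 20 | 140 (340 = 20·17, 140 = 20·7), every Z-linear combination of 340 and 140 is divisible by 20, so (340, 140) ⊆ (20). Therefore (340, 140) = (20), d = 20.

Final answer: (340, 140) = (20); d = 20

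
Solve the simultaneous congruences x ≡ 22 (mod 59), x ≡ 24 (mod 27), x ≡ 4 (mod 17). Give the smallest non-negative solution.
The moduli 59, 27, 17 are pairwise coprime, so by the CRT there is a unique solution mod 59·27·17 = 27081.
Solve by successive substitution. Start with x ≡ 22 (mod 59).
  Combine with x ≡ 24 (mod 27): write x = 22 + 59·t and require 22 + 59·t ≡ 24 (mod 27), i.e. 59·t ≡ 24 − 22 ≡ 2 (mod 27). Since 59^(−1) ≡ 11 (mod 27) (59 ≡ 5 (mod 27)), t ≡ 11·2 ≡ 22 (mod 27). So x ≡ 22 + 59·22 = 1320 (mod 1593).
  Combine with x ≡ 4 (mod 17): write x = 1320 + 1593·t and require 1320 + 1593·t ≡ 4 (mod 17), i.e. 1593·t ≡ 4 − 1320 ≡ 10 (mod 17). Since 1593^(−1) ≡ 10 (mod 17) (1593 ≡ 12 (mod 17)), t ≡ 10·10 ≡ 15 (mod 17). So x ≡ 1320 + 1593·15 = 25215 (mod 27081).
Unique solution in [0, 27081): x = 25215.

Final answer: x ≡ 25215 (mod 27081); the representative in [0, 27081) is 25215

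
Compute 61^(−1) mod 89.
61^(−1) ≡ 54 (mod 89)

Apply the extended Euclidean algorithm to (89, 61), tracking rows (r, s, t) with s·89 + t·61 = r. Each division r_prev = q·r_cur + r_new produces the new row as (previous row) − q·(current row):
  row A: (89, 1, 0)   [1·89 + 0·61 = 89]
  row B: (61, 0, 1)   [0·89 + 1·61 = 61]
  89 = 1·61 + 28   → row C = row A − 1·row B = (28, 1, −1)   [check: 1·89 − 1·61 = 28]
  61 = 2·28 + 5   → row D = row B − 2·row C = (5, −2, 3)   [check: −2·89 + 3·61 = 5]
  28 = 5·5 + 3   → row E = row C − 5·row D = (3, 11, −16)   [check: 11·89 − 16·61 = 3]
  5 = 1·3 + 2   → row F = row D − 1·row E = (2, −13, 19)   [check: −13·89 + 19·61 = 2]
  3 = 1·2 + 1   → row G = row E − 1·row F = (1, 24, −35)   [check: 24·89 − 35·61 = 1]
  2 = 2·1 + 0   → remainder 0, stop. gcd = 1 (last nonzero row G).
The gcd is 1, so 61 is invertible mod 89. The last nonzero row gives 24·89 − 35·61 = 1, so t = −35. So 61^(−1) ≡ −35 ≡ 54 (mod 89). Verify: 61 · 54 = 3294 ≡ 1 (mod 89). ✓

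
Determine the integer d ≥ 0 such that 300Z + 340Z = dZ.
(300, 340) = (20); d = 20

In the PID Z, (a, b) is generated by gcd(a, b). Compute gcd(340, 300) with the extended Euclidean algorithm, tracking rows (r, s, t) with s·340 + t·300 = r:
  row A: (340, 1, 0)   [1·340 + 0·300 = 340]
  row B: (300, 0, 1)   [0·340 + 1·300 = 300]
  340 = 1·300 + 40   → row C = row A − 1·row B = (40, 1, −1)   [check: 1·340 − 1·300 = 40]
  300 = 7·40 + 20   → row D = row B − 7·row C = (20, −7, 8)   [check: −7·340 + 8·300 = 20]
  40 = 2·20 + 0   → remainder 0, stop. gcd = 20 (last nonzero row D).
So gcd(300, 340) = 20, with Bézout identity −7·340 + 8·300 = 20. Containment (⊇): the Bézout identity exhibits 20 as an element of (300, 340), giving (20) ⊆ (300, 340). Containment (⊆): since 20 | 300 and 20 | 340 (300 = 20·15, 340 = 20·17), every Z-linear combination of 300 and 340 is divisible by 20, so (300, 340) ⊆ (20). Therefore (300, 340) = (20), d = 20.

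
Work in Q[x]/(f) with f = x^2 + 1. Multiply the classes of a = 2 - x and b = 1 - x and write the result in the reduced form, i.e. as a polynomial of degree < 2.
First multiply in Q[x] without reducing: a · b = x^2 - 3·x + 2. Now divide by f(x) = x^2 + 1, eliminating the leading term at each step:
  leading term x^2: subtract (1)·f(x) = x^2 + 1, leaving 1 - 3·x
The degree is now < 2, so this is the remainder. Hence a · b ≡ 1 - 3·x in Q[x]/(f).

Final answer: a · b ≡ 1 - 3·x (mod f(x))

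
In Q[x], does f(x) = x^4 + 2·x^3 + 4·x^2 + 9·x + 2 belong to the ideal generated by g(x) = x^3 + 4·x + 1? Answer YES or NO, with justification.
YES

In Q[x] the ideal (g) consists of all multiples of g, so f ∈ (g) iff g | f, i.e. iff the remainder of f on division by g is 0. Divide f by g (g is monic, so eliminate the leading term of the running remainder at each step):
  leading term x^4: subtract (x)·g(x) = x^4 + 4·x^2 + x, leaving 2·x^3 + 8·x + 2
  leading term 2·x^3: subtract (2)·g(x) = 2·x^3 + 8·x + 2, leaving 0
The remainder is 0, so f(x) = g(x) · h(x) with h(x) = x + 2. Hence g | f, i.e. f ∈ (g).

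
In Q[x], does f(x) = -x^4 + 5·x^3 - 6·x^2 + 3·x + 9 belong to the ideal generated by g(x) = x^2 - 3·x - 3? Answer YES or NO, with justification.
In Q[x] the ideal (g) consists of all multiples of g, so f ∈ (g) iff g | f, i.e. iff the remainder of f on division by g is 0. Divide f by g (g is monic, so eliminate the leading term of the running remainder at each step):
  leading term -x^4: subtract (-x^2)·g(x) = -x^4 + 3·x^3 + 3·x^2, leaving 2·x^3 - 9·x^2 + 3·x + 9
  leading term 2·x^3: subtract (2·x)·g(x) = 2·x^3 - 6·x^2 - 6·x, leaving -3·x^2 + 9·x + 9
  leading term -3·x^2: subtract (-3)·g(x) = -3·x^2 + 9·x + 9, leaving 0
The remainder is 0, so f(x) = g(x) · h(x) with h(x) = -x^2 + 2·x - 3. Hence g | f, i.e. f ∈ (g).

Final answer: YES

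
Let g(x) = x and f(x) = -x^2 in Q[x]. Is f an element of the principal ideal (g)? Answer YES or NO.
YES

In Q[x] the ideal (g) consists of all multiples of g, so f ∈ (g) iff g | f, i.e. iff the remainder of f on division by g is 0. Divide f by g (g is monic, so eliminate the leading term of the running remainder at each step):
  leading term -x^2: subtract (-x)·g(x) = -x^2, leaving 0
The remainder is 0, so f(x) = g(x) · h(x) with h(x) = -x. Hence g | f, i.e. f ∈ (g).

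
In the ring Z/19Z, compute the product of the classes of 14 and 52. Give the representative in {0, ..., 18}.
6

Reduce the factors first: 52 ≡ 14 (mod 19), so 14 · 52 ≡ 14 · 14 (mod 19). 14 · 14 = 196. Dividing by 19: 196 = 10·19 + 6. So (14 · 52) mod 19 = 6.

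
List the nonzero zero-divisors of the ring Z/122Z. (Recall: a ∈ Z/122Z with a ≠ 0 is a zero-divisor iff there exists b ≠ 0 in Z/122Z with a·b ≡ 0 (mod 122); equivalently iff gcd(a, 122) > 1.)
An element a ∈ Z/122Z (with a ≠ 0) is a zero-divisor iff gcd(a, 122) > 1 (because a is a unit precisely when gcd(a, n) = 1, and in Z/nZ every nonzero, non-unit element is a zero-divisor). Scan a = 1, ..., 121 and keep those with gcd(a, 122) > 1:
  gcd(2, 122) = 2, gcd(4, 122) = 2, gcd(6, 122) = 2, gcd(8, 122) = 2, gcd(10, 122) = 2, gcd(12, 122) = 2, gcd(14, 122) = 2, gcd(16, 122) = 2, gcd(18, 122) = 2, gcd(20, 122) = 2, gcd(22, 122) = 2, gcd(24, 122) = 2, gcd(26, 122) = 2, gcd(28, 122) = 2, gcd(30, 122) = 2, gcd(32, 122) = 2, gcd(34, 122) = 2, gcd(36, 122) = 2, gcd(38, 122) = 2, gcd(40, 122) = 2, gcd(42, 122) = 2, gcd(44, 122) = 2, gcd(46, 122) = 2, gcd(48, 122) = 2, gcd(50, 122) = 2, gcd(52, 122) = 2, gcd(54, 122) = 2, gcd(56, 122) = 2, gcd(58, 122) = 2, gcd(60, 122) = 2, gcd(61, 122) = 61, gcd(62, 122) = 2, gcd(64, 122) = 2, gcd(66, 122) = 2, gcd(68, 122) = 2, gcd(70, 122) = 2, gcd(72, 122) = 2, gcd(74, 122) = 2, gcd(76, 122) = 2, gcd(78, 122) = 2, gcd(80, 122) = 2, gcd(82, 122) = 2, gcd(84, 122) = 2, gcd(86, 122) = 2, gcd(88, 122) = 2, gcd(90, 122) = 2, gcd(92, 122) = 2, gcd(94, 122) = 2, gcd(96, 122) = 2, gcd(98, 122) = 2, gcd(100, 122) = 2, gcd(102, 122) = 2, gcd(104, 122) = 2, gcd(106, 122) = 2, gcd(108, 122) = 2, gcd(110, 122) = 2, gcd(112, 122) = 2, gcd(114, 122) = 2, gcd(116, 122) = 2, gcd(118, 122) = 2, gcd(120, 122) = 2.
All other a ∈ {1, ..., 121} have gcd(a, 122) = 1 and are units. So the nonzero zero-divisors are exactly the 61 values of a appearing in this scan.

Final answer: nonzero zero-divisors of Z/122Z = {2, 4, 6, 8, 10, 12, 14, 16, 18, 20, 22, 24, 26, 28, 30, 32, 34, 36, 38, 40, 42, 44, 46, 48, 50, 52, 54, 56, 58, 60, 61, 62, 64, 66, 68, 70, 72, 74, 76, 78, 80, 82, 84, 86, 88, 90, 92, 94, 96, 98, 100, 102, 104, 106, 108, 110, 112, 114, 116, 118, 120}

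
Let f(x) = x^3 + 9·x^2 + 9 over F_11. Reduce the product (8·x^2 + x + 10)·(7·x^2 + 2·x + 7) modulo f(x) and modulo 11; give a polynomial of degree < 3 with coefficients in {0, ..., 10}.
Multiply as integer polynomials: a · b = 56·x^4 + 23·x^3 + 128·x^2 + 27·x + 70. Reducing coefficients mod 11: a · b ≡ x^4 + x^3 + 7·x^2 + 5·x + 4. Now divide by f(x) = x^3 + 9·x^2 + 9 in F_11[x], eliminating the leading term at each step:
  leading term x^4: subtract (x)·f(x) = x^4 + 9·x^3 + 9·x, leaving 3·x^3 + 7·x^2 + 7·x + 4 (coefficients mod 11)
  leading term 3·x^3: subtract (3)·f(x) = 3·x^3 + 5·x^2 + 5, leaving 2·x^2 + 7·x + 10 (coefficients mod 11)
The degree is now < 3, so this is the remainder. Hence a · b ≡ 2·x^2 + 7·x + 10 in F_11[x]/(f).

Final answer: a · b ≡ 2·x^2 + 7·x + 10 (mod f(x))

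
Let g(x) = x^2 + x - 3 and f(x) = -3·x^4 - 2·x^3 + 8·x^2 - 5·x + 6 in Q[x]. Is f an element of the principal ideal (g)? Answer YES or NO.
In Q[x] the ideal (g) consists of all multiples of g, so f ∈ (g) iff g | f, i.e. iff the remainder of f on division by g is 0. Divide f by g (g is monic, so eliminate the leading term of the running remainder at each step):
  leading term -3·x^4: subtract (-3·x^2)·g(x) = -3·x^4 - 3·x^3 + 9·x^2, leaving x^3 - x^2 - 5·x + 6
  leading term x^3: subtract (x)·g(x) = x^3 + x^2 - 3·x, leaving -2·x^2 - 2·x + 6
  leading term -2·x^2: subtract (-2)·g(x) = -2·x^2 - 2·x + 6, leaving 0
The remainder is 0, so f(x) = g(x) · h(x) with h(x) = -3·x^2 + x - 2. Hence g | f, i.e. f ∈ (g).

Final answer: YES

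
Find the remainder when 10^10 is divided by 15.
Use repeated squaring. Binary(10) = 1010. Walk through the bits of the exponent 10 left-to-right: at each bit after the leading one, square the running value, then multiply by 10 if the bit is 1 (always reducing mod 15):
  bit 1 = 1 (leading): start with 10.
  bit 2 = 0: square 10^2 = 100 ≡ 10 (mod 15).
  bit 3 = 1: square 10^2 = 100 ≡ 10; bit is 1, so multiply 10·10 = 100 ≡ 10 (mod 15).
  bit 4 = 0: square 10^2 = 100 ≡ 10 (mod 15).
Final value: 10^10 ≡ 10 (mod 15).

Final answer: 10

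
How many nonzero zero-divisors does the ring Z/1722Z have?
Z/1722Z has 1241 nonzero zero-divisors

In Z/1722Z each nonzero element is either a unit (gcd with 1722 is 1) or a zero-divisor (gcd > 1). The number of units is φ(1722): factorise 1722 = 2 · 3 · 7 · 41, so φ(1722) = (2 − 1) · (3 − 1) · (7 − 1) · (41 − 1) = 1 · 2 · 6 · 40 = 480. The nonzero elements number 1722 − 1 = 1721. Hence the nonzero zero-divisors number 1721 − 480 = 1241.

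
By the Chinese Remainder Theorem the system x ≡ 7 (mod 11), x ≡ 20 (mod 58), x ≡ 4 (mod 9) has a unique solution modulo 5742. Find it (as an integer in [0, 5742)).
x ≡ 832 (mod 5742); the representative in [0, 5742) is 832

The moduli 11, 58, 9 are pairwise coprime, so by the CRT there is a unique solution mod 11·58·9 = 5742.
Solve by successive substitution. Start with x ≡ 7 (mod 11).
  Combine with x ≡ 20 (mod 58): write x = 7 + 11·t and require 7 + 11·t ≡ 20 (mod 58), i.e. 11·t ≡ 20 − 7 ≡ 13 (mod 58). Since 11^(−1) ≡ 37 (mod 58), t ≡ 37·13 ≡ 17 (mod 58). So x ≡ 7 + 11·17 = 194 (mod 638).
  Combine with x ≡ 4 (mod 9): write x = 194 + 638·t and require 194 + 638·t ≡ 4 (mod 9), i.e. 638·t ≡ 4 − 194 ≡ 8 (mod 9). Since 638^(−1) ≡ 8 (mod 9) (638 ≡ 8 (mod 9)), t ≡ 8·8 ≡ 1 (mod 9). So x ≡ 194 + 638·1 = 832 (mod 5742).
Unique solution in [0, 5742): x = 832.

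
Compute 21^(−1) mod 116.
21^(−1) ≡ 105 (mod 116)

Apply the extended Euclidean algorithm to (116, 21), tracking rows (r, s, t) with s·116 + t·21 = r. Each division r_prev = q·r_cur + r_new produces the new row as (previous row) − q·(current row):
  row A: (116, 1, 0)   [1·116 + 0·21 = 116]
  row B: (21, 0, 1)   [0·116 + 1·21 = 21]
  116 = 5·21 + 11   → row C = row A − 5·row B = (11, 1, −5)   [check: 1·116 − 5·21 = 11]
  21 = 1·11 + 10   → row D = row B − 1·row C = (10, −1, 6)   [check: −1·116 + 6·21 = 10]
  11 = 1·10 + 1   → row E = row C − 1·row D = (1, 2, −11)   [check: 2·116 − 11·21 = 1]
  10 = 10·1 + 0   → remainder 0, stop. gcd = 1 (last nonzero row E).
The gcd is 1, so 21 is invertible mod 116. The last nonzero row gives 2·116 − 11·21 = 1, so t = −11. So 21^(−1) ≡ −11 ≡ 105 (mod 116). Verify: 21 · 105 = 2205 ≡ 1 (mod 116). ✓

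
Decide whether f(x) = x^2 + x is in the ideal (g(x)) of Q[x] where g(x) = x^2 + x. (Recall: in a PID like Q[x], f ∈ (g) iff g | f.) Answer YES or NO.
YES

In Q[x] the ideal (g) consists of all multiples of g, so f ∈ (g) iff g | f, i.e. iff the remainder of f on division by g is 0. Divide f by g (g is monic, so eliminate the leading term of the running remainder at each step):
  leading term x^2: subtract (1)·g(x) = x^2 + x, leaving 0
The remainder is 0, so f(x) = g(x) · h(x) with h(x) = 1. Hence g | f, i.e. f ∈ (g).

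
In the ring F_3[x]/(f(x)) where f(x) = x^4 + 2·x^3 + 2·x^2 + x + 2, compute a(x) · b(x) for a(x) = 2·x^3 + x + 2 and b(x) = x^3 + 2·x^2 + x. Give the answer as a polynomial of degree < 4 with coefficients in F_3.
Multiply as integer polynomials: a · b = 2·x^6 + 4·x^5 + 3·x^4 + 4·x^3 + 5·x^2 + 2·x. Reducing coefficients mod 3: a · b ≡ 2·x^6 + x^5 + x^3 + 2·x^2 + 2·x. Now divide by f(x) = x^4 + 2·x^3 + 2·x^2 + x + 2 in F_3[x], eliminating the leading term at each step:
  leading term 2·x^6: subtract (2·x^2)·f(x) = 2·x^6 + x^5 + x^4 + 2·x^3 + x^2, leaving 2·x^4 + 2·x^3 + x^2 + 2·x (coefficients mod 3)
  leading term 2·x^4: subtract (2)·f(x) = 2·x^4 + x^3 + x^2 + 2·x + 1, leaving x^3 + 2 (coefficients mod 3)
The degree is now < 4, so this is the remainder. Hence a · b ≡ x^3 + 2 in F_3[x]/(f).

Final answer: a · b ≡ x^3 + 2 (mod f(x))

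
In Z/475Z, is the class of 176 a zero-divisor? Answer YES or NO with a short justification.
gcd(176, 475) = 1, so 176 is a unit in Z/475Z (it has a multiplicative inverse). A unit cannot be a zero-divisor: if 176·b ≡ 0 then multiplying both sides by 176^(−1) gives b ≡ 0. So 176 is not a zero-divisor.

Final answer: NO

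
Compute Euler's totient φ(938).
φ is multiplicative, with φ(p^e) = p^e − p^(e−1). Factorise 938 = 2 · 7 · 67. Then
  φ(938) = (2 − 1) · (7 − 1) · (67 − 1) = 1 · 6 · 66 = 396.

Final answer: φ(938) = 396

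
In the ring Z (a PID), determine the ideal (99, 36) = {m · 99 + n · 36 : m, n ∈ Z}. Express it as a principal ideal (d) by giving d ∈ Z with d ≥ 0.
(99, 36) = (9); d = 9

In the PID Z, (a, b) is generated by gcd(a, b). Compute gcd(99, 36) with the extended Euclidean algorithm, tracking rows (r, s, t) with s·99 + t·36 = r:
  row A: (99, 1, 0)   [1·99 + 0·36 = 99]
  row B: (36, 0, 1)   [0·99 + 1·36 = 36]
  99 = 2·36 + 27   → row C = row A − 2·row B = (27, 1, −2)   [check: 1·99 − 2·36 = 27]
  36 = 1·27 + 9   → row D = row B − 1·row C = (9, −1, 3)   [check: −1·99 + 3·36 = 9]
  27 = 3·9 + 0   → remainder 0, stop. gcd = 9 (last nonzero row D).
So gcd(99, 36) = 9, with Bézout identity −1·99 + 3·36 = 9. Containment (⊇): the Bézout identity exhibits 9 as an element of (99, 36), giving (9) ⊆ (99, 36). Containment (⊆): since 9 | 99 and 9 | 36 (99 = 9·11, 36 = 9·4), every Z-linear combination of 99 and 36 is divisible by 9, so (99, 36) ⊆ (9). Therefore (99, 36) = (9), d = 9.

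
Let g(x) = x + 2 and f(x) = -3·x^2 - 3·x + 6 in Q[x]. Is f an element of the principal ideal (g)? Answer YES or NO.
YES

In Q[x] the ideal (g) consists of all multiples of g, so f ∈ (g) iff g | f, i.e. iff the remainder of f on division by g is 0. Divide f by g (g is monic, so eliminate the leading term of the running remainder at each step):
  leading term -3·x^2: subtract (-3·x)·g(x) = -3·x^2 - 6·x, leaving 3·x + 6
  leading term 3·x: subtract (3)·g(x) = 3·x + 6, leaving 0
The remainder is 0, so f(x) = g(x) · h(x) with h(x) = 3 - 3·x. Hence g | f, i.e. f ∈ (g).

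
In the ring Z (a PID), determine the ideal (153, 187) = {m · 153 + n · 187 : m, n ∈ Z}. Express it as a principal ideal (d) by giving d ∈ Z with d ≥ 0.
(153, 187) = (17); d = 17

In the PID Z, (a, b) is generated by gcd(a, b). Compute gcd(187, 153) with the extended Euclidean algorithm, tracking rows (r, s, t) with s·187 + t·153 = r:
  row A: (187, 1, 0)   [1·187 + 0·153 = 187]
  row B: (153, 0, 1)   [0·187 + 1·153 = 153]
  187 = 1·153 + 34   → row C = row A − 1·row B = (34, 1, −1)   [check: 1·187 − 1·153 = 34]
  153 = 4·34 + 17   → row D = row B − 4·row C = (17, −4, 5)   [check: −4·187 + 5·153 = 17]
  34 = 2·17 + 0   → remainder 0, stop. gcd = 17 (last nonzero row D).
So gcd(153, 187) = 17, with Bézout identity −4·187 + 5·153 = 17. Containment (⊇): the Bézout identity exhibits 17 as an element of (153, 187), giving (17) ⊆ (153, 187). Containment (⊆): since 17 | 153 and 17 | 187 (153 = 17·9, 187 = 17·11), every Z-linear combination of 153 and 187 is divisible by 17, so (153, 187) ⊆ (17). Therefore (153, 187) = (17), d = 17.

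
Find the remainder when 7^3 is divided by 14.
7

Use repeated squaring. Binary(3) = 11. Walk through the bits of the exponent 3 left-to-right: at each bit after the leading one, square the running value, then multiply by 7 if the bit is 1 (always reducing mod 14):
  bit 1 = 1 (leading): start with 7.
  bit 2 = 1: square 7^2 = 49 ≡ 7; bit is 1, so multiply 7·7 = 49 ≡ 7 (mod 14).
Final value: 7^3 ≡ 7 (mod 14).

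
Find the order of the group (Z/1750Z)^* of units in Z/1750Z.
|(Z/1750Z)^*| = 600

(Z/1750Z)^* consists of the classes a with gcd(a, 1750) = 1, so its order is φ(1750). φ is multiplicative, with φ(p^e) = p^e − p^(e−1). Factorise 1750 = 2 · 5^3 · 7. Then
  φ(1750) = (2 − 1) · (5^3 − 5^2) · (7 − 1) = 1 · 100 · 6 = 600.
Thus |(Z/1750Z)^*| = 600.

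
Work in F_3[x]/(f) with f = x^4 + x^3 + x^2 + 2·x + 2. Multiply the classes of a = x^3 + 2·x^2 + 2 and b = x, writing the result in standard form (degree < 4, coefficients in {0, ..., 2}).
Multiply as integer polynomials: a · b = x^4 + 2·x^3 + 2·x. Reducing coefficients mod 3: a · b ≡ x^4 + 2·x^3 + 2·x. Now divide by f(x) = x^4 + x^3 + x^2 + 2·x + 2 in F_3[x], eliminating the leading term at each step:
  leading term x^4: subtract (1)·f(x) = x^4 + x^3 + x^2 + 2·x + 2, leaving x^3 + 2·x^2 + 1 (coefficients mod 3)
The degree is now < 4, so this is the remainder. Hence a · b ≡ x^3 + 2·x^2 + 1 in F_3[x]/(f).

Final answer: a · b ≡ x^3 + 2·x^2 + 1 (mod f(x))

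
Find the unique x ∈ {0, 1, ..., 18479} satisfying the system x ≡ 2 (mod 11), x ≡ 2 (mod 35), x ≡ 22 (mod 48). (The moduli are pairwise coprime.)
x ≡ 7702 (mod 18480); the representative in [0, 18480) is 7702

The moduli 11, 35, 48 are pairwise coprime, so by the CRT there is a unique solution mod 11·35·48 = 18480.
Solve by successive substitution. Start with x ≡ 2 (mod 11).
  Combine with x ≡ 2 (mod 35): write x = 2 + 11·t and require 2 + 11·t ≡ 2 (mod 35), i.e. 11·t ≡ 2 − 2 ≡ 0 (mod 35). Since 11^(−1) ≡ 16 (mod 35), t ≡ 16·0 ≡ 0 (mod 35). So x ≡ 2 + 11·0 = 2 (mod 385).
  Combine with x ≡ 22 (mod 48): write x = 2 + 385·t and require 2 + 385·t ≡ 22 (mod 48), i.e. 385·t ≡ 22 − 2 ≡ 20 (mod 48). Since 385^(−1) ≡ 1 (mod 48) (385 ≡ 1 (mod 48)), t ≡ 1·20 ≡ 20 (mod 48). So x ≡ 2 + 385·20 = 7702 (mod 18480).
Unique solution in [0, 18480): x = 7702.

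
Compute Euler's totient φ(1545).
φ is multiplicative, with φ(p^e) = p^e − p^(e−1). Factorise 1545 = 3 · 5 · 103. Then
  φ(1545) = (3 − 1) · (5 − 1) · (103 − 1) = 2 · 4 · 102 = 816.

Final answer: φ(1545) = 816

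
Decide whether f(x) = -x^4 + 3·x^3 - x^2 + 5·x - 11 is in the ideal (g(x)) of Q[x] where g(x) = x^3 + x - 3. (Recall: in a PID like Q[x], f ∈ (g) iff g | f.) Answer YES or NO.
In Q[x] the ideal (g) consists of all multiples of g, so f ∈ (g) iff g | f, i.e. iff the remainder of f on division by g is 0. Divide f by g (g is monic, so eliminate the leading term of the running remainder at each step):
  leading term -x^4: subtract (-x)·g(x) = -x^4 - x^2 + 3·x, leaving 3·x^3 + 2·x - 11
  leading term 3·x^3: subtract (3)·g(x) = 3·x^3 + 3·x - 9, leaving -x - 2
The remainder r(x) = -x - 2 ≠ 0 (and deg r < deg g), so g ∤ f, i.e. f ∉ (g).

Final answer: NO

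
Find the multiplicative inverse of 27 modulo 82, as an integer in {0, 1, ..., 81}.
27^(−1) ≡ 79 (mod 82)

Apply the extended Euclidean algorithm to (82, 27), tracking rows (r, s, t) with s·82 + t·27 = r. Each division r_prev = q·r_cur + r_new produces the new row as (previous row) − q·(current row):
  row A: (82, 1, 0)   [1·82 + 0·27 = 82]
  row B: (27, 0, 1)   [0·82 + 1·27 = 27]
  82 = 3·27 + 1   → row C = row A − 3·row B = (1, 1, −3)   [check: 1·82 − 3·27 = 1]
  27 = 27·1 + 0   → remainder 0, stop. gcd = 1 (last nonzero row C).
The gcd is 1, so 27 is invertible mod 82. The last nonzero row gives 1·82 − 3·27 = 1, so t = −3. So 27^(−1) ≡ −3 ≡ 79 (mod 82). Verify: 27 · 79 = 2133 ≡ 1 (mod 82). ✓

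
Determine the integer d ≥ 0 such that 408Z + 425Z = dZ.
(408, 425) = (17); d = 17

In the PID Z, (a, b) is generated by gcd(a, b). Compute gcd(425, 408) with the extended Euclidean algorithm, tracking rows (r, s, t) with s·425 + t·408 = r:
  row A: (425, 1, 0)   [1·425 + 0·408 = 425]
  row B: (408, 0, 1)   [0·425 + 1·408 = 408]
  425 = 1·408 + 17   → row C = row A − 1·row B = (17, 1, −1)   [check: 1·425 − 1·408 = 17]
  408 = 24·17 + 0   → remainder 0, stop. gcd = 17 (last nonzero row C).
So gcd(408, 425) = 17, with Bézout identity 1·425 − 1·408 = 17. Containment (⊇): the Bézout identity exhibits 17 as an element of (408, 425), giving (17) ⊆ (408, 425). Containment (⊆): since 17 | 408 and 17 | 425 (408 = 17·24, 425 = 17·25), every Z-linear combination of 408 and 425 is divisible by 17, so (408, 425) ⊆ (17). Therefore (408, 425) = (17), d = 17.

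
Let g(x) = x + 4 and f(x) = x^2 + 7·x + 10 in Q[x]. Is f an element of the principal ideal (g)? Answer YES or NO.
In Q[x] the ideal (g) consists of all multiples of g, so f ∈ (g) iff g | f, i.e. iff the remainder of f on division by g is 0. Divide f by g (g is monic, so eliminate the leading term of the running remainder at each step):
  leading term x^2: subtract (x)·g(x) = x^2 + 4·x, leaving 3·x + 10
  leading term 3·x: subtract (3)·g(x) = 3·x + 12, leaving -2
The remainder r(x) = -2 ≠ 0 (and deg r < deg g), so g ∤ f, i.e. f ∉ (g).

Final answer: NO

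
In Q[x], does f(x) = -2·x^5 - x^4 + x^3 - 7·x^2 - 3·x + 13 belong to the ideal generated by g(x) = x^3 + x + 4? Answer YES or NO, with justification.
NO

In Q[x] the ideal (g) consists of all multiples of g, so f ∈ (g) iff g | f, i.e. iff the remainder of f on division by g is 0. Divide f by g (g is monic, so eliminate the leading term of the running remainder at each step):
  leading term -2·x^5: subtract (-2·x^2)·g(x) = -2·x^5 - 2·x^3 - 8·x^2, leaving -x^4 + 3·x^3 + x^2 - 3·x + 13
  leading term -x^4: subtract (-x)·g(x) = -x^4 - x^2 - 4·x, leaving 3·x^3 + 2·x^2 + x + 13
  leading term 3·x^3: subtract (3)·g(x) = 3·x^3 + 3·x + 12, leaving 2·x^2 - 2·x + 1
The remainder r(x) = 2·x^2 - 2·x + 1 ≠ 0 (and deg r < deg g), so g ∤ f, i.e. f ∉ (g).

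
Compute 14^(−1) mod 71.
14^(−1) ≡ 66 (mod 71)

Apply the extended Euclidean algorithm to (71, 14), tracking rows (r, s, t) with s·71 + t·14 = r. Each division r_prev = q·r_cur + r_new produces the new row as (previous row) − q·(current row):
  row A: (71, 1, 0)   [1·71 + 0·14 = 71]
  row B: (14, 0, 1)   [0·71 + 1·14 = 14]
  71 = 5·14 + 1   → row C = row A − 5·row B = (1, 1, −5)   [check: 1·71 − 5·14 = 1]
  14 = 14·1 + 0   → remainder 0, stop. gcd = 1 (last nonzero row C).
The gcd is 1, so 14 is invertible mod 71. The last nonzero row gives 1·71 − 5·14 = 1, so t = −5. So 14^(−1) ≡ −5 ≡ 66 (mod 71). Verify: 14 · 66 = 924 ≡ 1 (mod 71). ✓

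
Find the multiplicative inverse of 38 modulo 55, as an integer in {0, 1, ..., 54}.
Apply the extended Euclidean algorithm to (55, 38), tracking rows (r, s, t) with s·55 + t·38 = r. Each division r_prev = q·r_cur + r_new produces the new row as (previous row) − q·(current row):
  row A: (55, 1, 0)   [1·55 + 0·38 = 55]
  row B: (38, 0, 1)   [0·55 + 1·38 = 38]
  55 = 1·38 + 17   → row C = row A − 1·row B = (17, 1, −1)   [check: 1·55 − 1·38 = 17]
  38 = 2·17 + 4   → row D = row B − 2·row C = (4, −2, 3)   [check: −2·55 + 3·38 = 4]
  17 = 4·4 + 1   → row E = row C − 4·row D = (1, 9, −13)   [check: 9·55 − 13·38 = 1]
  4 = 4·1 + 0   → remainder 0, stop. gcd = 1 (last nonzero row E).
The gcd is 1, so 38 is invertible mod 55. The last nonzero row gives 9·55 − 13·38 = 1, so t = −13. So 38^(−1) ≡ −13 ≡ 42 (mod 55). Verify: 38 · 42 = 1596 ≡ 1 (mod 55). ✓

Final answer: 38^(−1) ≡ 42 (mod 55)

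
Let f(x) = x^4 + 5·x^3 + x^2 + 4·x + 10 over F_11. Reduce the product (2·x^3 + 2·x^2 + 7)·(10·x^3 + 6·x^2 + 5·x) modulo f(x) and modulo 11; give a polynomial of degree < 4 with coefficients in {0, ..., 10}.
Multiply as integer polynomials: a · b = 20·x^6 + 32·x^5 + 22·x^4 + 80·x^3 + 42·x^2 + 35·x. Reducing coefficients mod 11: a · b ≡ 9·x^6 + 10·x^5 + 3·x^3 + 9·x^2 + 2·x. Now divide by f(x) = x^4 + 5·x^3 + x^2 + 4·x + 10 in F_11[x], eliminating the leading term at each step:
  leading term 9·x^6: subtract (9·x^2)·f(x) = 9·x^6 + x^5 + 9·x^4 + 3·x^3 + 2·x^2, leaving 9·x^5 + 2·x^4 + 7·x^2 + 2·x (coefficients mod 11)
  leading term 9·x^5: subtract (9·x)·f(x) = 9·x^5 + x^4 + 9·x^3 + 3·x^2 + 2·x, leaving x^4 + 2·x^3 + 4·x^2 (coefficients mod 11)
  leading term x^4: subtract (1)·f(x) = x^4 + 5·x^3 + x^2 + 4·x + 10, leaving 8·x^3 + 3·x^2 + 7·x + 1 (coefficients mod 11)
The degree is now < 4, so this is the remainder. Hence a · b ≡ 8·x^3 + 3·x^2 + 7·x + 1 in F_11[x]/(f).

Final answer: a · b ≡ 8·x^3 + 3·x^2 + 7·x + 1 (mod f(x))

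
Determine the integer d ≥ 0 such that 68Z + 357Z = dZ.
(68, 357) = (17); d = 17

In the PID Z, (a, b) is generated by gcd(a, b). Compute gcd(357, 68) with the extended Euclidean algorithm, tracking rows (r, s, t) with s·357 + t·68 = r:
  row A: (357, 1, 0)   [1·357 + 0·68 = 357]
  row B: (68, 0, 1)   [0·357 + 1·68 = 68]
  357 = 5·68 + 17   → row C = row A − 5·row B = (17, 1, −5)   [check: 1·357 − 5·68 = 17]
  68 = 4·17 + 0   → remainder 0, stop. gcd = 17 (last nonzero row C).
So gcd(68, 357) = 17, with Bézout identity 1·357 − 5·68 = 17. Containment (⊇): the Bézout identity exhibits 17 as an element of (68, 357), giving (17) ⊆ (68, 357). Containment (⊆): since 17 | 68 and 17 | 357 (68 = 17·4, 357 = 17·21), every Z-linear combination of 68 and 357 is divisible by 17, so (68, 357) ⊆ (17). Therefore (68, 357) = (17), d = 17.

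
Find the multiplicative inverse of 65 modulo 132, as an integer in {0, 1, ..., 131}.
Apply the extended Euclidean algorithm to (132, 65), tracking rows (r, s, t) with s·132 + t·65 = r. Each division r_prev = q·r_cur + r_new produces the new row as (previous row) − q·(current row):
  row A: (132, 1, 0)   [1·132 + 0·65 = 132]
  row B: (65, 0, 1)   [0·132 + 1·65 = 65]
  132 = 2·65 + 2   → row C = row A − 2·row B = (2, 1, −2)   [check: 1·132 − 2·65 = 2]
  65 = 32·2 + 1   → row D = row B − 32·row C = (1, −32, 65)   [check: −32·132 + 65·65 = 1]
  2 = 2·1 + 0   → remainder 0, stop. gcd = 1 (last nonzero row D).
The gcd is 1, so 65 is invertible mod 132. The last nonzero row gives −32·132 + 65·65 = 1, so t = 65. So 65^(−1) ≡ 65 (mod 132). Verify: 65 · 65 = 4225 ≡ 1 (mod 132). ✓

Final answer: 65^(−1) ≡ 65 (mod 132)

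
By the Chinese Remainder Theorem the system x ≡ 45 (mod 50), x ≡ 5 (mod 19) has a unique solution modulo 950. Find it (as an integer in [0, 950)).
x ≡ 195 (mod 950); the representative in [0, 950) is 195

The moduli 50, 19 are pairwise coprime, so by the CRT there is a unique solution mod 50·19 = 950.
Solve by successive substitution. Start with x ≡ 45 (mod 50).
  Combine with x ≡ 5 (mod 19): write x = 45 + 50·t and require 45 + 50·t ≡ 5 (mod 19), i.e. 50·t ≡ 5 − 45 ≡ 17 (mod 19). Since 50^(−1) ≡ 8 (mod 19) (50 ≡ 12 (mod 19)), t ≡ 8·17 ≡ 3 (mod 19). So x ≡ 45 + 50·3 = 195 (mod 950).
Unique solution in [0, 950): x = 195.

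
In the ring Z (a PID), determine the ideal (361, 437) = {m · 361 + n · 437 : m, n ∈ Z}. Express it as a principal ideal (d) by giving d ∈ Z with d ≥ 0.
(361, 437) = (19); d = 19

In the PID Z, (a, b) is generated by gcd(a, b). Compute gcd(437, 361) with the extended Euclidean algorithm, tracking rows (r, s, t) with s·437 + t·361 = r:
  row A: (437, 1, 0)   [1·437 + 0·361 = 437]
  row B: (361, 0, 1)   [0·437 + 1·361 = 361]
  437 = 1·361 + 76   → row C = row A − 1·row B = (76, 1, −1)   [check: 1·437 − 1·361 = 76]
  361 = 4·76 + 57   → row D = row B − 4·row C = (57, −4, 5)   [check: −4·437 + 5·361 = 57]
  76 = 1·57 + 19   → row E = row C − 1·row D = (19, 5, −6)   [check: 5·437 − 6·361 = 19]
  57 = 3·19 + 0   → remainder 0, stop. gcd = 19 (last nonzero row E).
So gcd(361, 437) = 19, with Bézout identity 5·437 − 6·361 = 19. Containment (⊇): the Bézout identity exhibits 19 as an element of (361, 437), giving (19) ⊆ (361, 437). Containment (⊆): since 19 | 361 and 19 | 437 (361 = 19·19, 437 = 19·23), every Z-linear combination of 361 and 437 is divisible by 19, so (361, 437) ⊆ (19). Therefore (361, 437) = (19), d = 19.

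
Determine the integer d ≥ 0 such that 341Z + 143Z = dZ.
(341, 143) = (11); d = 11

In the PID Z, (a, b) is generated by gcd(a, b). Compute gcd(341, 143) with the extended Euclidean algorithm, tracking rows (r, s, t) with s·341 + t·143 = r:
  row A: (341, 1, 0)   [1·341 + 0·143 = 341]
  row B: (143, 0, 1)   [0·341 + 1·143 = 143]
  341 = 2·143 + 55   → row C = row A − 2·row B = (55, 1, −2)   [check: 1·341 − 2·143 = 55]
  143 = 2·55 + 33   → row D = row B − 2·row C = (33, −2, 5)   [check: −2·341 + 5·143 = 33]
  55 = 1·33 + 22   → row E = row C − 1·row D = (22, 3, −7)   [check: 3·341 − 7·143 = 22]
  33 = 1·22 + 11   → row F = row D − 1·row E = (11, −5, 12)   [check: −5·341 + 12·143 = 11]
  22 = 2·11 + 0   → remainder 0, stop. gcd = 11 (last nonzero row F).
So gcd(341, 143) = 11, with Bézout identity −5·341 + 12·143 = 11. Containment (⊇): the Bézout identity exhibits 11 as an element of (341, 143), giving (11) ⊆ (341, 143). Containment (⊆): since 11 | 341 and 11 | 143 (341 = 11·31, 143 = 11·13), every Z-linear combination of 341 and 143 is divisible by 11, so (341, 143) ⊆ (11). Therefore (341, 143) = (11), d = 11.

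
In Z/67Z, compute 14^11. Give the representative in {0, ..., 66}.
Use repeated squaring. Binary(11) = 1011. Walk through the bits of the exponent 11 left-to-right: at each bit after the leading one, square the running value, then multiply by 14 if the bit is 1 (always reducing mod 67):
  bit 1 = 1 (leading): start with 14.
  bit 2 = 0: square 14^2 = 196 ≡ 62 (mod 67).
  bit 3 = 1: square 62^2 = 3844 ≡ 25; bit is 1, so multiply 25·14 = 350 ≡ 15 (mod 67).
  bit 4 = 1: square 15^2 = 225 ≡ 24; bit is 1, so multiply 24·14 = 336 ≡ 1 (mod 67).
Final value: 14^11 ≡ 1 (mod 67).

Final answer: 1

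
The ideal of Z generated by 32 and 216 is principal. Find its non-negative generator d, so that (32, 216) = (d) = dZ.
In the PID Z, (a, b) is generated by gcd(a, b). Compute gcd(216, 32) with the extended Euclidean algorithm, tracking rows (r, s, t) with s·216 + t·32 = r:
  row A: (216, 1, 0)   [1·216 + 0·32 = 216]
  row B: (32, 0, 1)   [0·216 + 1·32 = 32]
  216 = 6·32 + 24   → row C = row A − 6·row B = (24, 1, −6)   [check: 1·216 − 6·32 = 24]
  32 = 1·24 + 8   → row D = row B − 1·row C = (8, −1, 7)   [check: −1·216 + 7·32 = 8]
  24 = 3·8 + 0   → remainder 0, stop. gcd = 8 (last nonzero row D).
So gcd(32, 216) = 8, with Bézout identity −1·216 + 7·32 = 8. Containment (⊇): the Bézout identity exhibits 8 as an element of (32, 216), giving (8) ⊆ (32, 216). Containment (⊆): since 8 | 32 and 8 | 216 (32 = 8·4, 216 = 8·27), every Z-linear combination of 32 and 216 is divisible by 8, so (32, 216) ⊆ (8). Therefore (32, 216) = (8), d = 8.

Final answer: (32, 216) = (8); d = 8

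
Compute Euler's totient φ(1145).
φ(1145) = 912

φ is multiplicative, with φ(p^e) = p^e − p^(e−1). Factorise 1145 = 5 · 229. Then
  φ(1145) = (5 − 1) · (229 − 1) = 4 · 228 = 912.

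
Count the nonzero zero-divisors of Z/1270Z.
In Z/1270Z each nonzero element is either a unit (gcd with 1270 is 1) or a zero-divisor (gcd > 1). The number of units is φ(1270): factorise 1270 = 2 · 5 · 127, so φ(1270) = (2 − 1) · (5 − 1) · (127 − 1) = 1 · 4 · 126 = 504. The nonzero elements number 1270 − 1 = 1269. Hence the nonzero zero-divisors number 1269 − 504 = 765.

Final answer: Z/1270Z has 765 nonzero zero-divisors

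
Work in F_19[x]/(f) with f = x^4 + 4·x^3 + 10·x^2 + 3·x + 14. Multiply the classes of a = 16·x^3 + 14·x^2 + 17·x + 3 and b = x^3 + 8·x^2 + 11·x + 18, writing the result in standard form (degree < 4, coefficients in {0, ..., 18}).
a · b ≡ 3·x^3 + 3·x^2 + 14·x + 17 (mod f(x))

Multiply as integer polynomials: a · b = 16·x^6 + 142·x^5 + 305·x^4 + 581·x^3 + 463·x^2 + 339·x + 54. Reducing coefficients mod 19: a · b ≡ 16·x^6 + 9·x^5 + x^4 + 11·x^3 + 7·x^2 + 16·x + 16. Now divide by f(x) = x^4 + 4·x^3 + 10·x^2 + 3·x + 14 in F_19[x], eliminating the leading term at each step:
  leading term 16·x^6: subtract (16·x^2)·f(x) = 16·x^6 + 7·x^5 + 8·x^4 + 10·x^3 + 15·x^2, leaving 2·x^5 + 12·x^4 + x^3 + 11·x^2 + 16·x + 16 (coefficients mod 19)
  leading term 2·x^5: subtract (2·x)·f(x) = 2·x^5 + 8·x^4 + x^3 + 6·x^2 + 9·x, leaving 4·x^4 + 5·x^2 + 7·x + 16 (coefficients mod 19)
  leading term 4·x^4: subtract (4)·f(x) = 4·x^4 + 16·x^3 + 2·x^2 + 12·x + 18, leaving 3·x^3 + 3·x^2 + 14·x + 17 (coefficients mod 19)
The degree is now < 4, so this is the remainder. Hence a · b ≡ 3·x^3 + 3·x^2 + 14·x + 17 in F_19[x]/(f).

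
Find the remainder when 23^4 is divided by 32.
Use repeated squaring. Binary(4) = 100. Walk through the bits of the exponent 4 left-to-right: at each bit after the leading one, square the running value, then multiply by 23 if the bit is 1 (always reducing mod 32):
  bit 1 = 1 (leading): start with 23.
  bit 2 = 0: square 23^2 = 529 ≡ 17 (mod 32).
  bit 3 = 0: square 17^2 = 289 ≡ 1 (mod 32).
Final value: 23^4 ≡ 1 (mod 32).

Final answer: 1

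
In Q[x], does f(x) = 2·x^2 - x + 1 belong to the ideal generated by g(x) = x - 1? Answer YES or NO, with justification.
NO

In Q[x] the ideal (g) consists of all multiples of g, so f ∈ (g) iff g | f, i.e. iff the remainder of f on division by g is 0. Divide f by g (g is monic, so eliminate the leading term of the running remainder at each step):
  leading term 2·x^2: subtract (2·x)·g(x) = 2·x^2 - 2·x, leaving x + 1
  leading term x: subtract (1)·g(x) = x - 1, leaving 2
The remainder r(x) = 2 ≠ 0 (and deg r < deg g), so g ∤ f, i.e. f ∉ (g).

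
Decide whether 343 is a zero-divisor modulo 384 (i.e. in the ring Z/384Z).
gcd(343, 384) = 1, so 343 is a unit in Z/384Z (it has a multiplicative inverse). A unit cannot be a zero-divisor: if 343·b ≡ 0 then multiplying both sides by 343^(−1) gives b ≡ 0. So 343 is not a zero-divisor.

Final answer: NO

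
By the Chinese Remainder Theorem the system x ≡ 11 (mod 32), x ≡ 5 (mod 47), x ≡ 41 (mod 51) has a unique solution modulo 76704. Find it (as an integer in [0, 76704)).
The moduli 32, 47, 51 are pairwise coprime, so by the CRT there is a unique solution mod 32·47·51 = 76704.
Solve by successive substitution. Start with x ≡ 11 (mod 32).
  Combine with x ≡ 5 (mod 47): write x = 11 + 32·t and require 11 + 32·t ≡ 5 (mod 47), i.e. 32·t ≡ 5 − 11 ≡ 41 (mod 47). Since 32^(−1) ≡ 25 (mod 47), t ≡ 25·41 ≡ 38 (mod 47). So x ≡ 11 + 32·38 = 1227 (mod 1504).
  Combine with x ≡ 41 (mod 51): write x = 1227 + 1504·t and require 1227 + 1504·t ≡ 41 (mod 51), i.e. 1504·t ≡ 41 − 1227 ≡ 38 (mod 51). Since 1504^(−1) ≡ 49 (mod 51) (1504 ≡ 25 (mod 51)), t ≡ 49·38 ≡ 26 (mod 51). So x ≡ 1227 + 1504·26 = 40331 (mod 76704).
Unique solution in [0, 76704): x = 40331.

Final answer: x ≡ 40331 (mod 76704); the representative in [0, 76704) is 40331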